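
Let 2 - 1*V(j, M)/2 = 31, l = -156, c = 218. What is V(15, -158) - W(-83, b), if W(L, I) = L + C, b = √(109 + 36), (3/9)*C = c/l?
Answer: 759/26 ≈ 29.192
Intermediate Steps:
V(j, M) = -58 (V(j, M) = 4 - 2*31 = 4 - 62 = -58)
C = -109/26 (C = 3*(218/(-156)) = 3*(218*(-1/156)) = 3*(-109/78) = -109/26 ≈ -4.1923)
b = √145 ≈ 12.042
W(L, I) = -109/26 + L (W(L, I) = L - 109/26 = -109/26 + L)
V(15, -158) - W(-83, b) = -58 - (-109/26 - 83) = -58 - 1*(-2267/26) = -58 + 2267/26 = 759/26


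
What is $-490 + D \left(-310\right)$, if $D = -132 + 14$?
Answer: $36090$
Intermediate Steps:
$D = -118$
$-490 + D \left(-310\right) = -490 - -36580 = -490 + 36580 = 36090$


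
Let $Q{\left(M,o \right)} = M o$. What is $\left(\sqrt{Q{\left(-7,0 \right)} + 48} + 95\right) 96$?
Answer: $9120 + 384 \sqrt{3} \approx 9785.1$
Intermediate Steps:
$\left(\sqrt{Q{\left(-7,0 \right)} + 48} + 95\right) 96 = \left(\sqrt{\left(-7\right) 0 + 48} + 95\right) 96 = \left(\sqrt{0 + 48} + 95\right) 96 = \left(\sqrt{48} + 95\right) 96 = \left(4 \sqrt{3} + 95\right) 96 = \left(95 + 4 \sqrt{3}\right) 96 = 9120 + 384 \sqrt{3}$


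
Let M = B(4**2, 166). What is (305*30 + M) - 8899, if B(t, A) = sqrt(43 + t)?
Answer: 251 + sqrt(59) ≈ 258.68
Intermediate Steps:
M = sqrt(59) (M = sqrt(43 + 4**2) = sqrt(43 + 16) = sqrt(59) ≈ 7.6811)
(305*30 + M) - 8899 = (305*30 + sqrt(59)) - 8899 = (9150 + sqrt(59)) - 8899 = 251 + sqrt(59)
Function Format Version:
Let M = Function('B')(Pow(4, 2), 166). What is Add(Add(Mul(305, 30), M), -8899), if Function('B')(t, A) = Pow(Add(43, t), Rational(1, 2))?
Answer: Add(251, Pow(59, Rational(1, 2))) ≈ 258.68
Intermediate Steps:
M = Pow(59, Rational(1, 2)) (M = Pow(Add(43, Pow(4, 2)), Rational(1, 2)) = Pow(Add(43, 16), Rational(1, 2)) = Pow(59, Rational(1, 2)) ≈ 7.6811)
Add(Add(Mul(305, 30), M), -8899) = Add(Add(Mul(305, 30), Pow(59, Rational(1, 2))), -8899) = Add(Add(9150, Pow(59, Rational(1, 2))), -8899) = Add(251, Pow(59, Rational(1, 2)))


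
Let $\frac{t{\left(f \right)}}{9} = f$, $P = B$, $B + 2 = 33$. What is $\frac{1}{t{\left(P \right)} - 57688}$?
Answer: $- \frac{1}{57409} \approx -1.7419 \cdot 10^{-5}$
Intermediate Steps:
$B = 31$ ($B = -2 + 33 = 31$)
$P = 31$
$t{\left(f \right)} = 9 f$
$\frac{1}{t{\left(P \right)} - 57688} = \frac{1}{9 \cdot 31 - 57688} = \frac{1}{279 - 57688} = \frac{1}{-57409} = - \frac{1}{57409}$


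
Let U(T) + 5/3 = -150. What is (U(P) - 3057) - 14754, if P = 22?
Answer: -53888/3 ≈ -17963.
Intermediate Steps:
U(T) = -455/3 (U(T) = -5/3 - 150 = -455/3)
(U(P) - 3057) - 14754 = (-455/3 - 3057) - 14754 = -9626/3 - 14754 = -53888/3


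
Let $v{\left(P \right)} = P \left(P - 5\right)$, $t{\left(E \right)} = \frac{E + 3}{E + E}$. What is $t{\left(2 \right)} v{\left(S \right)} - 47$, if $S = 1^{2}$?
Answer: $-52$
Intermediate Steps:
$S = 1$
$t{\left(E \right)} = \frac{3 + E}{2 E}$
$v{\left(P \right)} = P \left(-5 + P\right)$
$t{\left(2 \right)} v{\left(S \right)} - 47 = \frac{3 + 2}{2 \cdot 2} \cdot 1 \left(-5 + 1\right) - 47 = \frac{1}{2} \cdot \frac{1}{2} \cdot 5 \cdot 1 \left(-4\right) - 47 = \frac{5}{4} \left(-4\right) - 47 = -5 - 47 = -52$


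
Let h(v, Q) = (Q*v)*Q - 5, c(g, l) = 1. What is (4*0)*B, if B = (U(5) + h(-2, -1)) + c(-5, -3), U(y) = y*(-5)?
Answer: 0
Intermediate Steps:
h(v, Q) = -5 + v*Q² (h(v, Q) = v*Q² - 5 = -5 + v*Q²)
U(y) = -5*y
B = -31 (B = (-5*5 + (-5 - 2*(-1)²)) + 1 = (-25 + (-5 - 2*1)) + 1 = (-25 + (-5 - 2)) + 1 = (-25 - 7) + 1 = -32 + 1 = -31)
(4*0)*B = (4*0)*(-31) = 0*(-31) = 0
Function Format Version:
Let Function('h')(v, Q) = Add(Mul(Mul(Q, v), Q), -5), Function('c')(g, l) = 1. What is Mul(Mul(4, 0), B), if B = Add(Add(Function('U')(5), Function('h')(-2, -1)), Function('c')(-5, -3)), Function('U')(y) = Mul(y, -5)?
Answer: 0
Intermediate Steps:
Function('h')(v, Q) = Add(-5, Mul(v, Pow(Q, 2))) (Function('h')(v, Q) = Add(Mul(v, Pow(Q, 2)), -5) = Add(-5, Mul(v, Pow(Q, 2))))
Function('U')(y) = Mul(-5, y)
B = -31 (B = Add(Add(Mul(-5, 5), Add(-5, Mul(-2, Pow(-1, 2)))), 1) = Add(Add(-25, Add(-5, Mul(-2, 1))), 1) = Add(Add(-25, Add(-5, -2)), 1) = Add(Add(-25, -7), 1) = Add(-32, 1) = -31)
Mul(Mul(4, 0), B) = Mul(Mul(4, 0), -31) = Mul(0, -31) = 0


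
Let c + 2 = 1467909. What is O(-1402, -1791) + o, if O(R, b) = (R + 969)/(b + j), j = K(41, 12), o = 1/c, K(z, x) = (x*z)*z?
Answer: -635585350/26981598567 ≈ -0.023556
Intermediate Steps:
c = 1467907 (c = -2 + 1467909 = 1467907)
K(z, x) = x*z**2
o = 1/1467907 ≈ 6.8124e-7
j = 20172 (j = 12*41**2 = 12*1681 = 20172)
O(R, b) = (969 + R)/(20172 + b) (O(R, b) = (R + 969)/(b + 20172) = (969 + R)/(20172 + b))
O(-1402, -1791) + o = (969 - 1402)/(20172 - 1791) + 1/1467907 = -433/18381 + 1/1467907 = -635585350/26981598567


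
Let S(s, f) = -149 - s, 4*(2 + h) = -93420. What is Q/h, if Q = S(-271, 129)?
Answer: -122/23357 ≈ -0.0052233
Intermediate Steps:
h = -23357 (h = -2 + (¼)*(-93420) = -2 - 23355 = -23357)
Q = 122 (Q = -149 - 1*(-271) = -149 + 271 = 122)
Q/h = 122/(-23357) = 122*(-1/23357) = -122/23357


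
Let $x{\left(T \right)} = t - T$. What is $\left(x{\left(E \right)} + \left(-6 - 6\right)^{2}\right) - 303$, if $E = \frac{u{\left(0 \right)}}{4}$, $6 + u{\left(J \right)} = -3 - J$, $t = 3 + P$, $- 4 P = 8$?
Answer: $- \frac{623}{4} \approx -155.75$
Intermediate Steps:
$P = -2$ ($P = \left(- \frac{1}{4}\right) 8 = -2$)
$t = 1$ ($t = 3 - 2 = 1$)
$u{\left(J \right)} = -9 - J$ ($u{\left(J \right)} = -6 - \left(3 + J\right) = -9 - J$)
$E = - \frac{9}{4}$ ($E = \frac{-9 - 0}{4} = \left(-9 + 0\right) \frac{1}{4} = \left(-9\right) \frac{1}{4} = - \frac{9}{4} \approx -2.25$)
$x{\left(T \right)} = 1 - T$
$\left(x{\left(E \right)} + \left(-6 - 6\right)^{2}\right) - 303 = \left(\left(1 - - \frac{9}{4}\right) + \left(-6 - 6\right)^{2}\right) - 303 = \left(\left(1 + \frac{9}{4}\right) + \left(-12\right)^{2}\right) - 303 = \left(\frac{13}{4} + 144\right) - 303 = \frac{589}{4} - 303 = - \frac{623}{4}$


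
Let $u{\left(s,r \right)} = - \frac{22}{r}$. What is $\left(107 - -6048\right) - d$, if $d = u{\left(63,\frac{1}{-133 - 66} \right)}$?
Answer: $1777$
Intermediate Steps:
$d = 4378$ ($d = - \frac{22}{\frac{1}{-133 - 66}} = - \frac{22}{\frac{1}{-199}} = - \frac{22}{- \frac{1}{199}} = \left(-22\right) \left(-199\right) = 4378$)
$\left(107 - -6048\right) - d = \left(107 - -6048\right) - 4378 = \left(107 + 6048\right) - 4378 = 6155 - 4378 = 1777$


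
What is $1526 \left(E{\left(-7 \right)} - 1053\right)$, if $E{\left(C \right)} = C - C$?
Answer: $-1606878$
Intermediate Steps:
$E{\left(C \right)} = 0$
$1526 \left(E{\left(-7 \right)} - 1053\right) = 1526 \left(0 - 1053\right) = 1526 \left(-1053\right) = -1606878$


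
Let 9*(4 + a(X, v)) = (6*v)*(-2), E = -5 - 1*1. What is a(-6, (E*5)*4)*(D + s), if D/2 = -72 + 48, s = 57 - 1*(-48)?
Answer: 8892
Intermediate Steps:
s = 105 (s = 57 + 48 = 105)
E = -6 (E = -5 - 1 = -6)
a(X, v) = -4 - 4*v/3 (a(X, v) = -4 + ((6*v)*(-2))/9 = -4 + (-12*v)/9 = -4 - 4*v/3)
D = -48 (D = 2*(-72 + 48) = 2*(-24) = -48)
a(-6, (E*5)*4)*(D + s) = (-4 - 4*(-6*5)*4/3)*(-48 + 105) = (-4 - (-40)*4)*57 = (-4 - 4/3*(-120))*57 = (-4 + 160)*57 = 156*57 = 8892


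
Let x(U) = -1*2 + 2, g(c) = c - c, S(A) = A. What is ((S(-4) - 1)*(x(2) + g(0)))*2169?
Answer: 0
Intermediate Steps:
g(c) = 0
x(U) = 0 (x(U) = -2 + 2 = 0)
((S(-4) - 1)*(x(2) + g(0)))*2169 = ((-4 - 1)*(0 + 0))*2169 = -5*0*2169 = 0*2169 = 0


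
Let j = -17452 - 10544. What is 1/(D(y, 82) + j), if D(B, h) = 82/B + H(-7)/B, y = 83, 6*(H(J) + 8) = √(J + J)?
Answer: -495921348/13883371911865 - 249*I*√14/97183603383055 ≈ -3.5721e-5 - 9.5867e-12*I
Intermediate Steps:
j = -27996
H(J) = -8 + √2*√J/6 (H(J) = -8 + √(J + J)/6 = -8 + √(2*J)/6 = -8 + (√2*√J)/6 = -8 + √2*√J/6)
D(B, h) = 82/B + (-8 + I*√14/6)/B (D(B, h) = 82/B + (-8 + √2*√(-7)/6)/B = 82/B + (-8 + √2*(I*√7)/6)/B = 82/B + (-8 + I*√14/6)/B)
1/(D(y, 82) + j) = 1/((⅙)*(444 + I*√14)/83 - 27996) = 1/((⅙)*(1/83)*(444 + I*√14) - 27996) = 1/((74/83 + I*√14/498) - 27996) = 1/(-2323594/83 + I*√14/498)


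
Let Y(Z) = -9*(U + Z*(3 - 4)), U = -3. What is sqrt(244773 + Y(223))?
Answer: 9*sqrt(3047) ≈ 496.80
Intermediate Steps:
Y(Z) = 27 + 9*Z (Y(Z) = -9*(-3 + Z*(3 - 4)) = -9*(-3 + Z*(-1)) = -9*(-3 - Z) = 27 + 9*Z)
sqrt(244773 + Y(223)) = sqrt(244773 + (27 + 9*223)) = sqrt(244773 + (27 + 2007)) = sqrt(244773 + 2034) = sqrt(246807) = 9*sqrt(3047)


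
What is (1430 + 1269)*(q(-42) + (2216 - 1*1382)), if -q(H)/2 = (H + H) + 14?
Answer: 2628826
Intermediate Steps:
q(H) = -28 - 4*H (q(H) = -2*((H + H) + 14) = -2*(2*H + 14) = -2*(14 + 2*H) = -28 - 4*H)
(1430 + 1269)*(q(-42) + (2216 - 1*1382)) = (1430 + 1269)*((-28 - 4*(-42)) + (2216 - 1*1382)) = 2699*((-28 + 168) + (2216 - 1382)) = 2699*(140 + 834) = 2699*974 = 2628826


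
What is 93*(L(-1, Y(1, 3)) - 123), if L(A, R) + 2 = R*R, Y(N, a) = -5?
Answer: -9300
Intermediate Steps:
L(A, R) = -2 + R² (L(A, R) = -2 + R*R = -2 + R²)
93*(L(-1, Y(1, 3)) - 123) = 93*((-2 + (-5)²) - 123) = 93*((-2 + 25) - 123) = 93*(23 - 123) = 93*(-100) = -9300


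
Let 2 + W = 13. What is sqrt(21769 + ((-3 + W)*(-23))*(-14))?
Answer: 3*sqrt(2705) ≈ 156.03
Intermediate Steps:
W = 11 (W = -2 + 13 = 11)
sqrt(21769 + ((-3 + W)*(-23))*(-14)) = sqrt(21769 + ((-3 + 11)*(-23))*(-14)) = sqrt(21769 + (8*(-23))*(-14)) = sqrt(21769 - 184*(-14)) = sqrt(21769 + 2576) = sqrt(24345) = 3*sqrt(2705)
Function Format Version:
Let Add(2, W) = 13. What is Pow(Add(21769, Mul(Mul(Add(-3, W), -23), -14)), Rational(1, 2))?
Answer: Mul(3, Pow(2705, Rational(1, 2))) ≈ 156.03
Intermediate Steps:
W = 11 (W = Add(-2, 13) = 11)
Pow(Add(21769, Mul(Mul(Add(-3, W), -23), -14)), Rational(1, 2)) = Pow(Add(21769, Mul(Mul(Add(-3, 11), -23), -14)), Rational(1, 2)) = Pow(Add(21769, Mul(Mul(8, -23), -14)), Rational(1, 2)) = Pow(Add(21769, Mul(-184, -14)), Rational(1, 2)) = Pow(Add(21769, 2576), Rational(1, 2)) = Pow(24345, Rational(1, 2)) = Mul(3, Pow(2705, Rational(1, 2)))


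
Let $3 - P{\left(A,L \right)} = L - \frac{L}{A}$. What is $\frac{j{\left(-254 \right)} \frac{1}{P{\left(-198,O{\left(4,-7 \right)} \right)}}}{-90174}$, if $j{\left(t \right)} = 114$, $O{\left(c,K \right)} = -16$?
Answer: $- \frac{99}{1494199} \approx -6.6256 \cdot 10^{-5}$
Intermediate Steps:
$P{\left(A,L \right)} = 3 - L + \frac{L}{A}$ ($P{\left(A,L \right)} = 3 - \left(L - \frac{L}{A}\right) = 3 - L + \frac{L}{A}$)
$\frac{j{\left(-254 \right)} \frac{1}{P{\left(-198,O{\left(4,-7 \right)} \right)}}}{-90174} = \frac{114 \frac{1}{3 - -16 - \frac{16}{-198}}}{-90174} = \frac{114}{3 + 16 - - \frac{8}{99}} \left(- \frac{1}{90174}\right) = \frac{114}{3 + 16 + \frac{8}{99}} \left(- \frac{1}{90174}\right) = \frac{114}{\frac{1889}{99}} \left(- \frac{1}{90174}\right) = 114 \cdot \frac{99}{1889} \left(- \frac{1}{90174}\right) = \frac{11286}{1889} \left(- \frac{1}{90174}\right) = - \frac{99}{1494199}$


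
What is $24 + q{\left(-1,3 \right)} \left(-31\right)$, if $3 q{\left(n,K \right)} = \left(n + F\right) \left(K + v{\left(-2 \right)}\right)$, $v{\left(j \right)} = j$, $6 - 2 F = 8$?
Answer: $\frac{134}{3} \approx 44.667$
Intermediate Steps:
$F = -1$ ($F = 3 - 4 = -1$)
$q{\left(n,K \right)} = \frac{\left(-1 + n\right) \left(-2 + K\right)}{3}$ ($q{\left(n,K \right)} = \frac{\left(n - 1\right) \left(K - 2\right)}{3} = \frac{\left(-1 + n\right) \left(-2 + K\right)}{3}$)
$24 + q{\left(-1,3 \right)} \left(-31\right) = 24 + \left(\frac{2}{3} - - \frac{2}{3} - 1 + \frac{1}{3} \cdot 3 \left(-1\right)\right) \left(-31\right) = 24 + \left(\frac{2}{3} + \frac{2}{3} - 1 - 1\right) \left(-31\right) = 24 - - \frac{62}{3} = 24 + \frac{62}{3} = \frac{134}{3}$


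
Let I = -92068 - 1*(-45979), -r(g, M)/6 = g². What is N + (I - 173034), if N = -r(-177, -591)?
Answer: -31149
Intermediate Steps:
r(g, M) = -6*g²
N = 187974 (N = -(-6)*(-177)² = -(-6)*31329 = -1*(-187974) = 187974)
I = -46089 (I = -92068 + 45979 = -46089)
N + (I - 173034) = 187974 + (-46089 - 173034) = 187974 - 219123 = -31149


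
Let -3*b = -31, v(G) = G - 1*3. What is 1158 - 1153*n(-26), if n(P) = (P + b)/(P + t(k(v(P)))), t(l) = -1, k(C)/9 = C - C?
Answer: 39607/81 ≈ 488.98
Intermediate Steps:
v(G) = -3 + G (v(G) = G - 3 = -3 + G)
k(C) = 0 (k(C) = 9*(C - C) = 9*0 = 0)
b = 31/3 (b = -⅓*(-31) = 31/3 ≈ 10.333)
n(P) = (31/3 + P)/(-1 + P) (n(P) = (P + 31/3)/(P - 1) = (31/3 + P)/(-1 + P))
1158 - 1153*n(-26) = 1158 - 1153*(31/3 - 26)/(-1 - 26) = 1158 - 1153*(-47)/((-27)*3) = 1158 - (-1153)*(-47)/(27*3) = 1158 - 1153*47/81 = 1158 - 54191/81 = 39607/81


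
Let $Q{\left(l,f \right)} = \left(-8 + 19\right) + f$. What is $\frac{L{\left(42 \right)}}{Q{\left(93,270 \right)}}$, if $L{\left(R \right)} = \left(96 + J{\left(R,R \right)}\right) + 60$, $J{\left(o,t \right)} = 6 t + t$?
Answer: $\frac{450}{281} \approx 1.6014$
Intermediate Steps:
$J{\left(o,t \right)} = 7 t$
$Q{\left(l,f \right)} = 11 + f$
$L{\left(R \right)} = 156 + 7 R$ ($L{\left(R \right)} = \left(96 + 7 R\right) + 60 = 156 + 7 R$)
$\frac{L{\left(42 \right)}}{Q{\left(93,270 \right)}} = \frac{156 + 7 \cdot 42}{11 + 270} = \frac{156 + 294}{281} = 450 \cdot \frac{1}{281} = \frac{450}{281}$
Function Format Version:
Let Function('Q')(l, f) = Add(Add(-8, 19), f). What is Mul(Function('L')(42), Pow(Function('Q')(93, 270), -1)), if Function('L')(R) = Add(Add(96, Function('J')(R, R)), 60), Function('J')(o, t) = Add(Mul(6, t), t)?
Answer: Rational(450, 281) ≈ 1.6014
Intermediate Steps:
Function('J')(o, t) = Mul(7, t)
Function('Q')(l, f) = Add(11, f)
Function('L')(R) = Add(156, Mul(7, R)) (Function('L')(R) = Add(Add(96, Mul(7, R)), 60) = Add(156, Mul(7, R)))
Mul(Function('L')(42), Pow(Function('Q')(93, 270), -1)) = Mul(Add(156, Mul(7, 42)), Pow(Add(11, 270), -1)) = Mul(Add(156, 294), Pow(281, -1)) = Mul(450, Rational(1, 281)) = Rational(450, 281)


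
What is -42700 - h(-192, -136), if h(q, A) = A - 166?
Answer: -42398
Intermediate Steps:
h(q, A) = -166 + A
-42700 - h(-192, -136) = -42700 - (-166 - 136) = -42700 - 1*(-302) = -42700 + 302 = -42398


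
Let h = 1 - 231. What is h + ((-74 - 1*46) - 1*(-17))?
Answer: -333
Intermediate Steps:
h = -230
h + ((-74 - 1*46) - 1*(-17)) = -230 + ((-74 - 1*46) - 1*(-17)) = -230 + ((-74 - 46) + 17) = -230 + (-120 + 17) = -230 - 103 = -333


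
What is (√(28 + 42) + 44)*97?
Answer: 4268 + 97*√70 ≈ 5079.6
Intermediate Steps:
(√(28 + 42) + 44)*97 = (√70 + 44)*97 = (44 + √70)*97 = 4268 + 97*√70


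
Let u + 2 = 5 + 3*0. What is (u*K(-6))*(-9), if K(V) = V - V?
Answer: 0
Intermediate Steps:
K(V) = 0
u = 3 (u = -2 + (5 + 3*0) = -2 + (5 + 0) = -2 + 5 = 3)
(u*K(-6))*(-9) = (3*0)*(-9) = 0*(-9) = 0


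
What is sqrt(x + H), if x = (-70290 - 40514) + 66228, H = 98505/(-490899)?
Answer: I*sqrt(1193561592210419)/163633 ≈ 211.13*I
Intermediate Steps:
H = -32835/163633 (H = 98505*(-1/490899) = -32835/163633 ≈ -0.20066)
x = -44576 (x = -110804 + 66228 = -44576)
sqrt(x + H) = sqrt(-44576 - 32835/163633) = sqrt(-7294137443/163633) = I*sqrt(1193561592210419)/163633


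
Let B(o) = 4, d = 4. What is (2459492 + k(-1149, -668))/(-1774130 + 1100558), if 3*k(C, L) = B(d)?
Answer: -1844620/505179 ≈ -3.6514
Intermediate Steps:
k(C, L) = 4/3 (k(C, L) = (⅓)*4 = 4/3)
(2459492 + k(-1149, -668))/(-1774130 + 1100558) = (2459492 + 4/3)/(-1774130 + 1100558) = (7378480/3)/(-673572) = (7378480/3)*(-1/673572) = -1844620/505179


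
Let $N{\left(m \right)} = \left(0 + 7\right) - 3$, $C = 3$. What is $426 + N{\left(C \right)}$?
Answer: $430$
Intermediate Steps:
$N{\left(m \right)} = 4$ ($N{\left(m \right)} = 7 - 3 = 4$)
$426 + N{\left(C \right)} = 426 + 4 = 430$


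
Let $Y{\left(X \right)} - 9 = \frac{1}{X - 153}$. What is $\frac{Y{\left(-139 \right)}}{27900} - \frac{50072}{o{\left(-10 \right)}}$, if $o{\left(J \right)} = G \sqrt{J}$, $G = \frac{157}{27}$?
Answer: $\frac{2627}{8146800} + \frac{675972 i \sqrt{10}}{785} \approx 0.00032246 + 2723.1 i$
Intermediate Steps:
$G = \frac{157}{27}$ ($G = 157 \cdot \frac{1}{27} = \frac{157}{27} \approx 5.8148$)
$o{\left(J \right)} = \frac{157 \sqrt{J}}{27}$
$Y{\left(X \right)} = 9 + \frac{1}{-153 + X}$ ($Y{\left(X \right)} = 9 + \frac{1}{X - 153} = 9 + \frac{1}{-153 + X}$)
$\frac{Y{\left(-139 \right)}}{27900} - \frac{50072}{o{\left(-10 \right)}} = \frac{\frac{1}{-153 - 139} \left(-1376 + 9 \left(-139\right)\right)}{27900} - \frac{50072}{\frac{157}{27} \sqrt{-10}} = \frac{-1376 - 1251}{-292} \cdot \frac{1}{27900} - \frac{50072}{\frac{157}{27} i \sqrt{10}} = \left(- \frac{1}{292}\right) \left(-2627\right) \frac{1}{27900} - \frac{50072}{\frac{157}{27} i \sqrt{10}} = \frac{2627}{292} \cdot \frac{1}{27900} - 50072 \left(- \frac{27 i \sqrt{10}}{1570}\right) = \frac{2627}{8146800} + \frac{675972 i \sqrt{10}}{785}$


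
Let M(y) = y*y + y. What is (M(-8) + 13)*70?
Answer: 4830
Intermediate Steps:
M(y) = y + y**2 (M(y) = y**2 + y = y + y**2)
(M(-8) + 13)*70 = (-8*(1 - 8) + 13)*70 = (-8*(-7) + 13)*70 = (56 + 13)*70 = 69*70 = 4830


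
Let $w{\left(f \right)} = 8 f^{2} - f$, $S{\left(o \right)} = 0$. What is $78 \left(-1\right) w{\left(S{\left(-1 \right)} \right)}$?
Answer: $0$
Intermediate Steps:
$w{\left(f \right)} = - f + 8 f^{2}$
$78 \left(-1\right) w{\left(S{\left(-1 \right)} \right)} = 78 \left(-1\right) 0 \left(-1 + 8 \cdot 0\right) = - 78 \cdot 0 \left(-1 + 0\right) = - 78 \cdot 0 \left(-1\right) = \left(-78\right) 0 = 0$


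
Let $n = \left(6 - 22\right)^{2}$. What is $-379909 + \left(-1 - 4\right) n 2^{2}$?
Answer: $-385029$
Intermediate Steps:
$n = 256$ ($n = \left(6 - 22\right)^{2} = \left(-16\right)^{2} = 256$)
$-379909 + \left(-1 - 4\right) n 2^{2} = -379909 + \left(-1 - 4\right) 256 \cdot 2^{2} = -379909 + \left(-1 - 4\right) 256 \cdot 4 = -379909 + \left(-5\right) 256 \cdot 4 = -379909 - 5120 = -385029$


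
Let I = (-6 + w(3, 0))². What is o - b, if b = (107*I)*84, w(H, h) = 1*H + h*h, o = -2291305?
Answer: -2372197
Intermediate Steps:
w(H, h) = H + h²
I = 9 (I = (-6 + (3 + 0²))² = (-6 + (3 + 0))² = (-6 + 3)² = (-3)² = 9)
b = 80892 (b = (107*9)*84 = 963*84 = 80892)
o - b = -2291305 - 1*80892 = -2291305 - 80892 = -2372197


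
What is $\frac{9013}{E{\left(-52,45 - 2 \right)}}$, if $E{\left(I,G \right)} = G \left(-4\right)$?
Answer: $- \frac{9013}{172} \approx -52.401$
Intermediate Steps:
$E{\left(I,G \right)} = - 4 G$
$\frac{9013}{E{\left(-52,45 - 2 \right)}} = \frac{9013}{\left(-4\right) \left(45 - 2\right)} = \frac{9013}{\left(-4\right) 43} = \frac{9013}{-172} = 9013 \left(- \frac{1}{172}\right) = - \frac{9013}{172}$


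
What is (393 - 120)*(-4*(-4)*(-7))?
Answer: -30576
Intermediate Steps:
(393 - 120)*(-4*(-4)*(-7)) = 273*(16*(-7)) = 273*(-112) = -30576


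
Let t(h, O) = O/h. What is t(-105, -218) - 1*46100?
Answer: -4840282/105 ≈ -46098.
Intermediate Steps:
t(-105, -218) - 1*46100 = -218/(-105) - 1*46100 = -218*(-1/105) - 46100 = 218/105 - 46100 = -4840282/105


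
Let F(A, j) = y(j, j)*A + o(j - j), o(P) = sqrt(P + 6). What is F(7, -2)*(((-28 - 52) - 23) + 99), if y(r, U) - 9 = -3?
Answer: -168 - 4*sqrt(6) ≈ -177.80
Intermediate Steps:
y(r, U) = 6 (y(r, U) = 9 - 3 = 6)
o(P) = sqrt(6 + P)
F(A, j) = sqrt(6) + 6*A (F(A, j) = 6*A + sqrt(6 + (j - j)) = 6*A + sqrt(6 + 0) = 6*A + sqrt(6) = sqrt(6) + 6*A)
F(7, -2)*(((-28 - 52) - 23) + 99) = (sqrt(6) + 6*7)*(((-28 - 52) - 23) + 99) = (sqrt(6) + 42)*((-80 - 23) + 99) = (42 + sqrt(6))*(-103 + 99) = (42 + sqrt(6))*(-4) = -168 - 4*sqrt(6)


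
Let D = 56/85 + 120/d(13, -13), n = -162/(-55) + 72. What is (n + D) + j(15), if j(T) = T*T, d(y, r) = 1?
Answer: 78653/187 ≈ 420.60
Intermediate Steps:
j(T) = T**2
n = 4122/55 (n = -162*(-1/55) + 72 = 162/55 + 72 = 4122/55 ≈ 74.945)
D = 10256/85 (D = 56/85 + 120/1 = 56*(1/85) + 120*1 = 56/85 + 120 = 10256/85 ≈ 120.66)
(n + D) + j(15) = (4122/55 + 10256/85) + 15**2 = 36578/187 + 225 = 78653/187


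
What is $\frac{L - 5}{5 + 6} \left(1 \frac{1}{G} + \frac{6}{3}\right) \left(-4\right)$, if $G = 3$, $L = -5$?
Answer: $\frac{280}{33} \approx 8.4848$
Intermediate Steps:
$\frac{L - 5}{5 + 6} \left(1 \frac{1}{G} + \frac{6}{3}\right) \left(-4\right) = \frac{-5 - 5}{5 + 6} \left(1 \cdot \frac{1}{3} + \frac{6}{3}\right) \left(-4\right) = - \frac{10}{11} \left(1 \cdot \frac{1}{3} + 6 \cdot \frac{1}{3}\right) \left(-4\right) = \left(-10\right) \frac{1}{11} \left(\frac{1}{3} + 2\right) \left(-4\right) = \left(- \frac{10}{11}\right) \frac{7}{3} \left(-4\right) = \left(- \frac{70}{33}\right) \left(-4\right) = \frac{280}{33}$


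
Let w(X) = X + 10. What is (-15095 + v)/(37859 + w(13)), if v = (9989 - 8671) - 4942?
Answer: -18719/37882 ≈ -0.49414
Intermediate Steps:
v = -3624 (v = 1318 - 4942 = -3624)
w(X) = 10 + X
(-15095 + v)/(37859 + w(13)) = (-15095 - 3624)/(37859 + (10 + 13)) = -18719/(37859 + 23) = -18719/37882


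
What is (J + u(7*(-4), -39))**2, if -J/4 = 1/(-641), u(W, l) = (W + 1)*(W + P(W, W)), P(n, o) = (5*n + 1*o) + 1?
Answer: 11389740767161/410881 ≈ 2.7720e+7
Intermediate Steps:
P(n, o) = 1 + o + 5*n (P(n, o) = (5*n + o) + 1 = (o + 5*n) + 1 = 1 + o + 5*n)
u(W, l) = (1 + W)*(1 + 7*W) (u(W, l) = (W + 1)*(W + (1 + W + 5*W)) = (1 + W)*(W + (1 + 6*W)) = (1 + W)*(1 + 7*W))
J = 4/641 (J = -4/(-641) = -4*(-1/641) = 4/641 ≈ 0.0062402)
(J + u(7*(-4), -39))**2 = (4/641 + (1 + 7*(7*(-4))**2 + 8*(7*(-4))))**2 = (4/641 + (1 + 7*(-28)**2 + 8*(-28)))**2 = (4/641 + (1 + 7*784 - 224))**2 = (4/641 + (1 + 5488 - 224))**2 = (4/641 + 5265)**2 = (3374869/641)**2 = 11389740767161/410881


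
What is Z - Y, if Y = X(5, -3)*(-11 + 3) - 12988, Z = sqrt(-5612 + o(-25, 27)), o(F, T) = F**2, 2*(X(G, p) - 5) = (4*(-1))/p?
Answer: 39100/3 + I*sqrt(4987) ≈ 13033.0 + 70.619*I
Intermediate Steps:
X(G, p) = 5 - 2/p (X(G, p) = 5 + ((4*(-1))/p)/2 = 5 + (-4/p)/2 = 5 - 2/p)
Z = I*sqrt(4987) (Z = sqrt(-5612 + (-25)**2) = sqrt(-5612 + 625) = sqrt(-4987) = I*sqrt(4987) ≈ 70.619*I)
Y = -39100/3 (Y = (5 - 2/(-3))*(-11 + 3) - 12988 = (5 - 2*(-1/3))*(-8) - 12988 = (5 + 2/3)*(-8) - 12988 = (17/3)*(-8) - 12988 = -136/3 - 12988 = -39100/3 ≈ -13033.)
Z - Y = I*sqrt(4987) - 1*(-39100/3) = I*sqrt(4987) + 39100/3 = 39100/3 + I*sqrt(4987)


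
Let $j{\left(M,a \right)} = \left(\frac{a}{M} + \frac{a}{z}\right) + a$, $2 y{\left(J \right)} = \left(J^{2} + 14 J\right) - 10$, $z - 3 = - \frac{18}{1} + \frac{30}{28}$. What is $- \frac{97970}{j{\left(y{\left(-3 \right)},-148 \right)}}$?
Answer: $\frac{410739225}{547082} \approx 750.78$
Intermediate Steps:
$z = - \frac{195}{14}$ ($z = 3 + \left(- \frac{18}{1} + \frac{30}{28}\right) = 3 + \left(\left(-18\right) 1 + 30 \cdot \frac{1}{28}\right) = 3 + \left(-18 + \frac{15}{14}\right) = 3 - \frac{237}{14} = - \frac{195}{14} \approx -13.929$)
$y{\left(J \right)} = -5 + \frac{J^{2}}{2} + 7 J$ ($y{\left(J \right)} = \frac{\left(J^{2} + 14 J\right) - 10}{2} = \frac{-10 + J^{2} + 14 J}{2} = -5 + \frac{J^{2}}{2} + 7 J$)
$j{\left(M,a \right)} = \frac{181 a}{195} + \frac{a}{M}$ ($j{\left(M,a \right)} = \left(\frac{a}{M} + \frac{a}{- \frac{195}{14}}\right) + a = \left(\frac{a}{M} + a \left(- \frac{14}{195}\right)\right) + a = \left(\frac{a}{M} - \frac{14 a}{195}\right) + a = \left(- \frac{14 a}{195} + \frac{a}{M}\right) + a = \frac{181 a}{195} + \frac{a}{M}$)
$- \frac{97970}{j{\left(y{\left(-3 \right)},-148 \right)}} = - \frac{97970}{\frac{181}{195} \left(-148\right) - \frac{148}{-5 + \frac{\left(-3\right)^{2}}{2} + 7 \left(-3\right)}} = - \frac{97970}{- \frac{26788}{195} - \frac{148}{-5 + \frac{1}{2} \cdot 9 - 21}} = - \frac{97970}{- \frac{26788}{195} - \frac{148}{-5 + \frac{9}{2} - 21}} = - \frac{97970}{- \frac{26788}{195} - \frac{148}{- \frac{43}{2}}} = - \frac{97970}{- \frac{26788}{195} - - \frac{296}{43}} = - \frac{97970}{- \frac{26788}{195} + \frac{296}{43}} = - \frac{97970}{- \frac{1094164}{8385}} = \left(-97970\right) \left(- \frac{8385}{1094164}\right) = \frac{410739225}{547082}$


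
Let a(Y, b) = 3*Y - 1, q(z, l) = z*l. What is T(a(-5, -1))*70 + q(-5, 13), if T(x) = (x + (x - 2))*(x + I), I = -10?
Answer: 61815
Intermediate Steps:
q(z, l) = l*z
a(Y, b) = -1 + 3*Y
T(x) = (-10 + x)*(-2 + 2*x) (T(x) = (x + (x - 2))*(x - 10) = (x + (-2 + x))*(-10 + x) = (-2 + 2*x)*(-10 + x) = (-10 + x)*(-2 + 2*x))
T(a(-5, -1))*70 + q(-5, 13) = (20 - 22*(-1 + 3*(-5)) + 2*(-1 + 3*(-5))**2)*70 + 13*(-5) = (20 - 22*(-1 - 15) + 2*(-1 - 15)**2)*70 - 65 = (20 - 22*(-16) + 2*(-16)**2)*70 - 65 = (20 + 352 + 2*256)*70 - 65 = (20 + 352 + 512)*70 - 65 = 884*70 - 65 = 61880 - 65 = 61815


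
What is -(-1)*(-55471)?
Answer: -55471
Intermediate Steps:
-(-1)*(-55471) = -1*55471 = -55471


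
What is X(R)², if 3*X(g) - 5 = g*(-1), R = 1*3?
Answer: 4/9 ≈ 0.44444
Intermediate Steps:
R = 3
X(g) = 5/3 - g/3 (X(g) = 5/3 + (g*(-1))/3 = 5/3 + (-g)/3 = 5/3 - g/3)
X(R)² = (5/3 - ⅓*3)² = (5/3 - 1)² = (⅔)² = 4/9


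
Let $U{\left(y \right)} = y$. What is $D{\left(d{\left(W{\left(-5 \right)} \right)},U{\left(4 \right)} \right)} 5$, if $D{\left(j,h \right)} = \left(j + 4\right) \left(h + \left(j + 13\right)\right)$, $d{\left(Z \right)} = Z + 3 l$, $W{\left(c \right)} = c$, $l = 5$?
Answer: $1890$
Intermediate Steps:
$d{\left(Z \right)} = 15 + Z$ ($d{\left(Z \right)} = Z + 3 \cdot 5 = Z + 15 = 15 + Z$)
$D{\left(j,h \right)} = \left(4 + j\right) \left(13 + h + j\right)$ ($D{\left(j,h \right)} = \left(4 + j\right) \left(h + \left(13 + j\right)\right) = \left(4 + j\right) \left(13 + h + j\right)$)
$D{\left(d{\left(W{\left(-5 \right)} \right)},U{\left(4 \right)} \right)} 5 = \left(52 + \left(15 - 5\right)^{2} + 4 \cdot 4 + 17 \left(15 - 5\right) + 4 \left(15 - 5\right)\right) 5 = \left(52 + 10^{2} + 16 + 17 \cdot 10 + 4 \cdot 10\right) 5 = \left(52 + 100 + 16 + 170 + 40\right) 5 = 378 \cdot 5 = 1890$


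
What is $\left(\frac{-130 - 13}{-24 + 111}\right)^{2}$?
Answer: $\frac{20449}{7569} \approx 2.7017$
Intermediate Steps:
$\left(\frac{-130 - 13}{-24 + 111}\right)^{2} = \left(- \frac{143}{87}\right)^{2} = \frac{20449}{7569}$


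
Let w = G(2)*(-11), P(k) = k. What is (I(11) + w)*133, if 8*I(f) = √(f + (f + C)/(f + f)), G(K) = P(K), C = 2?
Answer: -2926 + 133*√5610/176 ≈ -2869.4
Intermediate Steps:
G(K) = K
I(f) = √(f + (2 + f)/(2*f))/8 (I(f) = √(f + (f + 2)/(f + f))/8 = √(f + (2 + f)/((2*f)))/8 = √(f + (2 + f)*(1/(2*f)))/8 = √(f + (2 + f)/(2*f))/8)
w = -22 (w = 2*(-11) = -22)
(I(11) + w)*133 = (√(2 + 4*11 + 4/11)/16 - 22)*133 = (√(2 + 44 + 4*(1/11))/16 - 22)*133 = (√(2 + 44 + 4/11)/16 - 22)*133 = (√(510/11)/16 - 22)*133 = ((√5610/11)/16 - 22)*133 = (√5610/176 - 22)*133 = (-22 + √5610/176)*133 = -2926 + 133*√5610/176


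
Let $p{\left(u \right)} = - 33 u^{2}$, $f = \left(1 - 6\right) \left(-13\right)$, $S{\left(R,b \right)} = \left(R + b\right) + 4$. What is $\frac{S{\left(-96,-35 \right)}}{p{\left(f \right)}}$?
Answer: $\frac{127}{139425} \approx 0.00091088$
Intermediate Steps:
$S{\left(R,b \right)} = 4 + R + b$
$f = 65$ ($f = \left(1 - 6\right) \left(-13\right) = \left(-5\right) \left(-13\right) = 65$)
$\frac{S{\left(-96,-35 \right)}}{p{\left(f \right)}} = \frac{4 - 96 - 35}{\left(-33\right) 65^{2}} = - \frac{127}{\left(-33\right) 4225} = - \frac{127}{-139425} = \left(-127\right) \left(- \frac{1}{139425}\right) = \frac{127}{139425}$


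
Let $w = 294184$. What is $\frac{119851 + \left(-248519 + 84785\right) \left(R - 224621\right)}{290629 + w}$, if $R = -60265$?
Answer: $\frac{46645644175}{584813} \approx 79762.0$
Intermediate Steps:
$\frac{119851 + \left(-248519 + 84785\right) \left(R - 224621\right)}{290629 + w} = \frac{119851 + \left(-248519 + 84785\right) \left(-60265 - 224621\right)}{290629 + 294184} = \frac{119851 - -46645524324}{584813} = \left(119851 + 46645524324\right) \frac{1}{584813} = 46645644175 \cdot \frac{1}{584813} = \frac{46645644175}{584813}$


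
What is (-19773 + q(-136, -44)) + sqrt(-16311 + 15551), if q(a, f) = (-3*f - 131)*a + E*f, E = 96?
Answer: -24133 + 2*I*sqrt(190) ≈ -24133.0 + 27.568*I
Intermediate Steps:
q(a, f) = 96*f + a*(-131 - 3*f) (q(a, f) = (-3*f - 131)*a + 96*f = (-131 - 3*f)*a + 96*f = a*(-131 - 3*f) + 96*f = 96*f + a*(-131 - 3*f))
(-19773 + q(-136, -44)) + sqrt(-16311 + 15551) = (-19773 + (-131*(-136) + 96*(-44) - 3*(-136)*(-44))) + sqrt(-16311 + 15551) = (-19773 + (17816 - 4224 - 17952)) + sqrt(-760) = (-19773 - 4360) + 2*I*sqrt(190) = -24133 + 2*I*sqrt(190)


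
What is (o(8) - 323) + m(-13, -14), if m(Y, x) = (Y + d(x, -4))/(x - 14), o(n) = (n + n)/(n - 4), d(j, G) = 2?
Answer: -8921/28 ≈ -318.61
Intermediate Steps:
o(n) = 2*n/(-4 + n) (o(n) = (2*n)/(-4 + n) = 2*n/(-4 + n))
m(Y, x) = (2 + Y)/(-14 + x) (m(Y, x) = (Y + 2)/(x - 14) = (2 + Y)/(-14 + x))
(o(8) - 323) + m(-13, -14) = (2*8/(-4 + 8) - 323) + (2 - 13)/(-14 - 14) = (2*8/4 - 323) - 11/(-28) = (2*8*(¼) - 323) - 1/28*(-11) = (4 - 323) + 11/28 = -319 + 11/28 = -8921/28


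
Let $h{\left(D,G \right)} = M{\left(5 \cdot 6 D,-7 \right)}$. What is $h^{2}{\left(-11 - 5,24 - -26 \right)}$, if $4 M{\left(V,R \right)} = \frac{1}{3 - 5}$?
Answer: $\frac{1}{64} \approx 0.015625$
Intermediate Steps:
$M{\left(V,R \right)} = - \frac{1}{8}$ ($M{\left(V,R \right)} = \frac{1}{4 \left(3 - 5\right)} = \frac{1}{4 \left(-2\right)} = \frac{1}{4} \left(- \frac{1}{2}\right) = - \frac{1}{8}$)
$h{\left(D,G \right)} = - \frac{1}{8}$
$h^{2}{\left(-11 - 5,24 - -26 \right)} = \left(- \frac{1}{8}\right)^{2} = \frac{1}{64}$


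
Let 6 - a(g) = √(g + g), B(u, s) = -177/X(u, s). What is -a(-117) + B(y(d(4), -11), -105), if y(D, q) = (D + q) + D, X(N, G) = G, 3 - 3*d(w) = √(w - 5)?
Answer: -151/35 + 3*I*√26 ≈ -4.3143 + 15.297*I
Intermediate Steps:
d(w) = 1 - √(-5 + w)/3 (d(w) = 1 - √(w - 5)/3 = 1 - √(-5 + w)/3)
y(D, q) = q + 2*D
B(u, s) = -177/s
a(g) = 6 - √2*√g (a(g) = 6 - √(g + g) = 6 - √(2*g) = 6 - √2*√g)
-a(-117) + B(y(d(4), -11), -105) = -(6 - √2*√(-117)) - 177/(-105) = -(6 - √2*3*I*√13) - 177*(-1/105) = -(6 - 3*I*√26) + 59/35 = (-6 + 3*I*√26) + 59/35 = -151/35 + 3*I*√26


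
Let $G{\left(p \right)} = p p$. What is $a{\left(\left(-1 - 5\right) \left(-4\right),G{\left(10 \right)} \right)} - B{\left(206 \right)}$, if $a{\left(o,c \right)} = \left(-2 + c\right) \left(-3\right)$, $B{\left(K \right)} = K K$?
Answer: $-42730$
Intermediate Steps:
$B{\left(K \right)} = K^{2}$
$G{\left(p \right)} = p^{2}$
$a{\left(o,c \right)} = 6 - 3 c$
$a{\left(\left(-1 - 5\right) \left(-4\right),G{\left(10 \right)} \right)} - B{\left(206 \right)} = \left(6 - 3 \cdot 10^{2}\right) - 206^{2} = \left(6 - 300\right) - 42436 = -294 - 42436 = -42730$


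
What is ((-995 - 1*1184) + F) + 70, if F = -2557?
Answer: -4666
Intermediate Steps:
((-995 - 1*1184) + F) + 70 = ((-995 - 1*1184) - 2557) + 70 = ((-995 - 1184) - 2557) + 70 = (-2179 - 2557) + 70 = -4736 + 70 = -4666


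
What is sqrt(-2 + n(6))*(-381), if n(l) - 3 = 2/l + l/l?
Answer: -127*sqrt(21) ≈ -581.99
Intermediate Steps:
n(l) = 4 + 2/l (n(l) = 3 + (2/l + l/l) = 3 + (2/l + 1) = 3 + (1 + 2/l) = 4 + 2/l)
sqrt(-2 + n(6))*(-381) = sqrt(-2 + (4 + 2/6))*(-381) = sqrt(-2 + (4 + 2*(1/6)))*(-381) = sqrt(-2 + (4 + 1/3))*(-381) = sqrt(-2 + 13/3)*(-381) = sqrt(7/3)*(-381) = (sqrt(21)/3)*(-381) = -127*sqrt(21)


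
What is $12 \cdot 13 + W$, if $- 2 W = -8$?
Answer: $160$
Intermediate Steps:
$W = 4$ ($W = \left(- \frac{1}{2}\right) \left(-8\right) = 4$)
$12 \cdot 13 + W = 12 \cdot 13 + 4 = 156 + 4 = 160$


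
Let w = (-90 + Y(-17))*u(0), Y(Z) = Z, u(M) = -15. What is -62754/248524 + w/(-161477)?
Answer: -5266104339/20065454974 ≈ -0.26245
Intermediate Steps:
w = 1605 (w = (-90 - 17)*(-15) = -107*(-15) = 1605)
-62754/248524 + w/(-161477) = -62754/248524 + 1605/(-161477) = -62754*1/248524 + 1605*(-1/161477) = -31377/124262 - 1605/161477 = -5266104339/20065454974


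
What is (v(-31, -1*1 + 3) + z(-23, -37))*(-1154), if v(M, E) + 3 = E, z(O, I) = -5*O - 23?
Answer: -105014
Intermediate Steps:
z(O, I) = -23 - 5*O
v(M, E) = -3 + E
(v(-31, -1*1 + 3) + z(-23, -37))*(-1154) = ((-3 + (-1*1 + 3)) + (-23 - 5*(-23)))*(-1154) = ((-3 + (-1 + 3)) + (-23 + 115))*(-1154) = ((-3 + 2) + 92)*(-1154) = (-1 + 92)*(-1154) = 91*(-1154) = -105014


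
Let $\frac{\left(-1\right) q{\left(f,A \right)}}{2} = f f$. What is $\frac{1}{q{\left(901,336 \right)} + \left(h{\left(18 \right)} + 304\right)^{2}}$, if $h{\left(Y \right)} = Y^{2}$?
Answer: $- \frac{1}{1229218} \approx -8.1353 \cdot 10^{-7}$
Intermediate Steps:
$q{\left(f,A \right)} = - 2 f^{2}$ ($q{\left(f,A \right)} = - 2 f f = - 2 f^{2}$)
$\frac{1}{q{\left(901,336 \right)} + \left(h{\left(18 \right)} + 304\right)^{2}} = \frac{1}{- 2 \cdot 901^{2} + \left(18^{2} + 304\right)^{2}} = \frac{1}{\left(-2\right) 811801 + \left(324 + 304\right)^{2}} = \frac{1}{-1623602 + 628^{2}} = \frac{1}{-1623602 + 394384} = \frac{1}{-1229218} = - \frac{1}{1229218}$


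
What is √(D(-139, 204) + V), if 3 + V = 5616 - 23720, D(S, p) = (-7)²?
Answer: I*√18058 ≈ 134.38*I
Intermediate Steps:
D(S, p) = 49
V = -18107 (V = -3 + (5616 - 23720) = -3 - 18104 = -18107)
√(D(-139, 204) + V) = √(49 - 18107) = √(-18058) = I*√18058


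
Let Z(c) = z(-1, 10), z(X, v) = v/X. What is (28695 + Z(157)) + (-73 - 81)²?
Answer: 52401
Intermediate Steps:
Z(c) = -10 (Z(c) = 10/(-1) = 10*(-1) = -10)
(28695 + Z(157)) + (-73 - 81)² = (28695 - 10) + (-73 - 81)² = 28685 + (-154)² = 28685 + 23716 = 52401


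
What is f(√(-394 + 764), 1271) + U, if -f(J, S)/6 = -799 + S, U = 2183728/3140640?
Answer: -555756797/196290 ≈ -2831.3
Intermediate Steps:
U = 136483/196290 (U = 2183728*(1/3140640) = 136483/196290 ≈ 0.69531)
f(J, S) = 4794 - 6*S (f(J, S) = -6*(-799 + S) = 4794 - 6*S)
f(√(-394 + 764), 1271) + U = (4794 - 6*1271) + 136483/196290 = (4794 - 7626) + 136483/196290 = -2832 + 136483/196290 = -555756797/196290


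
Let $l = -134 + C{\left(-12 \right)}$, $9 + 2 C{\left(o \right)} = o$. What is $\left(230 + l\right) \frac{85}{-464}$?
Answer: $- \frac{14535}{928} \approx -15.663$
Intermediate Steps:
$C{\left(o \right)} = - \frac{9}{2} + \frac{o}{2}$
$l = - \frac{289}{2}$ ($l = -134 + \left(- \frac{9}{2} + \frac{1}{2} \left(-12\right)\right) = -134 - \frac{21}{2} = - \frac{289}{2} \approx -144.5$)
$\left(230 + l\right) \frac{85}{-464} = \left(230 - \frac{289}{2}\right) \frac{85}{-464} = \frac{171 \cdot 85 \left(- \frac{1}{464}\right)}{2} = \frac{171}{2} \left(- \frac{85}{464}\right) = - \frac{14535}{928}$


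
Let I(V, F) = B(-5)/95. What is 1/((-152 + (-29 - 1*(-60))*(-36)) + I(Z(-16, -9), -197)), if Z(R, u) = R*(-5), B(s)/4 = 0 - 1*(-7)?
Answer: -95/120432 ≈ -0.00078883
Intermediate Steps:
B(s) = 28 (B(s) = 4*(0 - 1*(-7)) = 4*(0 + 7) = 4*7 = 28)
Z(R, u) = -5*R
I(V, F) = 28/95
1/((-152 + (-29 - 1*(-60))*(-36)) + I(Z(-16, -9), -197)) = 1/((-152 + (-29 - 1*(-60))*(-36)) + 28/95) = 1/((-152 + (-29 + 60)*(-36)) + 28/95) = 1/((-152 + 31*(-36)) + 28/95) = 1/((-152 - 1116) + 28/95) = 1/(-1268 + 28/95) = 1/(-120432/95) = -95/120432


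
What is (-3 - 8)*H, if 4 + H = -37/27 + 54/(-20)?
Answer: 23969/270 ≈ 88.774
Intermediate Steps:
H = -2179/270 (H = -4 + (-37/27 + 54/(-20)) = -4 + (-37*1/27 + 54*(-1/20)) = -4 + (-37/27 - 27/10) = -4 - 1099/270 = -2179/270 ≈ -8.0704)
(-3 - 8)*H = (-3 - 8)*(-2179/270) = -11*(-2179/270) = 23969/270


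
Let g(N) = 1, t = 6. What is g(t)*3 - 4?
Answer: -1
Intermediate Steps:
g(t)*3 - 4 = 1*3 - 4 = 3 - 4 = -1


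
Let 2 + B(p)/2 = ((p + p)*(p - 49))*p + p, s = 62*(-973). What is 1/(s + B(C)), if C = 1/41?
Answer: -68921/4158008600 ≈ -1.6575e-5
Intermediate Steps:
C = 1/41 ≈ 0.024390
s = -60326
B(p) = -4 + 2*p + 4*p**2*(-49 + p) (B(p) = -4 + 2*(((p + p)*(p - 49))*p + p) = -4 + 2*(((2*p)*(-49 + p))*p + p) = -4 + 2*((2*p*(-49 + p))*p + p) = -4 + 2*(2*p**2*(-49 + p) + p) = -4 + 2*(p + 2*p**2*(-49 + p)) = -4 + (2*p + 4*p**2*(-49 + p)) = -4 + 2*p + 4*p**2*(-49 + p))
1/(s + B(C)) = 1/(-60326 + (-4 - 196*(1/41)**2 + 2*(1/41) + 4*(1/41)**3)) = 1/(-60326 + (-4 - 196*1/1681 + 2/41 + 4*(1/68921))) = 1/(-60326 + (-4 - 196/1681 + 2/41 + 4/68921)) = 1/(-60326 - 280354/68921) = 1/(-4158008600/68921) = -68921/4158008600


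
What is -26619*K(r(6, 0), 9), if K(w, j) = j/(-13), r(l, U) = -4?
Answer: 239571/13 ≈ 18429.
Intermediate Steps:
K(w, j) = -j/13 (K(w, j) = j*(-1/13) = -j/13)
-26619*K(r(6, 0), 9) = -(-26619)*9/13 = -26619*(-9/13) = 239571/13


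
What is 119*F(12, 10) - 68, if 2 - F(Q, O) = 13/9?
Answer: -17/9 ≈ -1.8889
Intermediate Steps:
F(Q, O) = 5/9 (F(Q, O) = 2 - 13/9 = 5/9)
119*F(12, 10) - 68 = 119*(5/9) - 68 = 595/9 - 68 = -17/9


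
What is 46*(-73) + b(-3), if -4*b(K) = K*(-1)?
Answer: -13435/4 ≈ -3358.8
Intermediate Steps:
b(K) = K/4 (b(K) = -K*(-1)/4 = -(-1)*K/4 = K/4)
46*(-73) + b(-3) = 46*(-73) + (¼)*(-3) = -3358 - ¾ = -13435/4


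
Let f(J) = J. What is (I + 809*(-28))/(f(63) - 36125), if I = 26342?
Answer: -1845/18031 ≈ -0.10232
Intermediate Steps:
(I + 809*(-28))/(f(63) - 36125) = (26342 + 809*(-28))/(63 - 36125) = (26342 - 22652)/(-36062) = 3690*(-1/36062) = -1845/18031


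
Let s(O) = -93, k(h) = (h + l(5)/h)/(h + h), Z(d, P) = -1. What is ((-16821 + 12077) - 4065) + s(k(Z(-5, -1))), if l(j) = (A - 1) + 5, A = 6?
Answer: -8902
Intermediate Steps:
l(j) = 10 (l(j) = (6 - 1) + 5 = 5 + 5 = 10)
k(h) = (h + 10/h)/(2*h) (k(h) = (h + 10/h)/(h + h) = (h + 10/h)/((2*h)) = (h + 10/h)*(1/(2*h)) = (h + 10/h)/(2*h))
((-16821 + 12077) - 4065) + s(k(Z(-5, -1))) = ((-16821 + 12077) - 4065) - 93 = (-4744 - 4065) - 93 = -8809 - 93 = -8902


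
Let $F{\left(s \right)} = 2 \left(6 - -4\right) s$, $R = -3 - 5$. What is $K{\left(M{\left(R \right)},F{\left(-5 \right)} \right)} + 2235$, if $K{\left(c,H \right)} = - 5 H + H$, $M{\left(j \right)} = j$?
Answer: $2635$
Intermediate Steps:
$R = -8$
$F{\left(s \right)} = 20 s$ ($F{\left(s \right)} = 2 \left(6 + 4\right) s = 2 \cdot 10 s = 20 s$)
$K{\left(c,H \right)} = - 4 H$
$K{\left(M{\left(R \right)},F{\left(-5 \right)} \right)} + 2235 = - 4 \cdot 20 \left(-5\right) + 2235 = \left(-4\right) \left(-100\right) + 2235 = 400 + 2235 = 2635$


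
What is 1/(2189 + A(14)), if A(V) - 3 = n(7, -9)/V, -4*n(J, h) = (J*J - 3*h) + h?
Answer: 56/122685 ≈ 0.00045645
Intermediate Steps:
n(J, h) = h/2 - J²/4 (n(J, h) = -((J*J - 3*h) + h)/4 = -((J² - 3*h) + h)/4 = -(J² - 2*h)/4 = h/2 - J²/4)
A(V) = 3 - 67/(4*V) (A(V) = 3 + ((½)*(-9) - ¼*7²)/V = 3 + (-9/2 - ¼*49)/V = 3 + (-9/2 - 49/4)/V = 3 - 67/(4*V))
1/(2189 + A(14)) = 1/(2189 + (3 - 67/4/14)) = 1/(2189 + (3 - 67/4*1/14)) = 1/(2189 + (3 - 67/56)) = 1/(2189 + 101/56) = 1/(122685/56) = 56/122685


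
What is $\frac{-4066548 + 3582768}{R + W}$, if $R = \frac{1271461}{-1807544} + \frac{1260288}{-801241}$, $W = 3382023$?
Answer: $- \frac{700648106018673120}{4898107434265360619} \approx -0.14304$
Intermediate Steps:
$R = - \frac{3296772695773}{1448278362104}$ ($R = 1271461 \left(- \frac{1}{1807544}\right) + 1260288 \left(- \frac{1}{801241}\right) = - \frac{1271461}{1807544} - \frac{1260288}{801241} = - \frac{3296772695773}{1448278362104} \approx -2.2763$)
$\frac{-4066548 + 3582768}{R + W} = \frac{-4066548 + 3582768}{- \frac{3296772695773}{1448278362104} + 3382023} = - \frac{483780}{\frac{4898107434265360619}{1448278362104}} = \left(-483780\right) \frac{1448278362104}{4898107434265360619} = - \frac{700648106018673120}{4898107434265360619}$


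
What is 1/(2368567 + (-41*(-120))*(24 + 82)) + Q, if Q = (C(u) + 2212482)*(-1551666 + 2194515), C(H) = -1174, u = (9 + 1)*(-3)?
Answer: 4108365998192754805/2890087 ≈ 1.4215e+12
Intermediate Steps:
u = -30 (u = 10*(-3) = -30)
Q = 1421537136492 (Q = (-1174 + 2212482)*(-1551666 + 2194515) = 2211308*642849 = 1421537136492)
1/(2368567 + (-41*(-120))*(24 + 82)) + Q = 1/(2368567 + (-41*(-120))*(24 + 82)) + 1421537136492 = 1/(2368567 + 4920*106) + 1421537136492 = 1/(2368567 + 521520) + 1421537136492 = 1/2890087 + 1421537136492 = 4108365998192754805/2890087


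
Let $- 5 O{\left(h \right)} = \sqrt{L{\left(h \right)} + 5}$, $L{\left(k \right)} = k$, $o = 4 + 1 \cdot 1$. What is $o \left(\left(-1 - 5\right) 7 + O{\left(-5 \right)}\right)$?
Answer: $-210$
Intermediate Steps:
$o = 5$ ($o = 4 + 1 = 5$)
$O{\left(h \right)} = - \frac{\sqrt{5 + h}}{5}$ ($O{\left(h \right)} = - \frac{\sqrt{h + 5}}{5} = - \frac{\sqrt{5 + h}}{5}$)
$o \left(\left(-1 - 5\right) 7 + O{\left(-5 \right)}\right) = 5 \left(\left(-1 - 5\right) 7 - \frac{\sqrt{5 - 5}}{5}\right) = 5 \left(\left(-6\right) 7 - \frac{\sqrt{0}}{5}\right) = 5 \left(-42 - 0\right) = 5 \left(-42 + 0\right) = 5 \left(-42\right) = -210$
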